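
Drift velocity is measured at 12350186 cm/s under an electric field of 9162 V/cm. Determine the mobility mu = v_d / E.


Step 1: mu = v_d / E
Step 2: mu = 12350186 / 9162
Step 3: mu = 1347.98 cm^2/(V*s)

1347.98


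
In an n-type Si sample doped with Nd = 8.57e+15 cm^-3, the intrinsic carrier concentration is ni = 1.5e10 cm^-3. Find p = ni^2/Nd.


Step 1: Since Nd >> ni, n ≈ Nd = 8.57e+15 cm^-3
Step 2: p = ni^2 / n = (1.5e10)^2 / 8.57e+15
Step 3: p = 2.25e20 / 8.57e+15 = 2.63e+04 cm^-3

2.63e+04


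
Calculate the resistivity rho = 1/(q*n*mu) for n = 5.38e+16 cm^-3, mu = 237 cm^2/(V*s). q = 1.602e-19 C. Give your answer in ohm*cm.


Step 1: sigma = q * n * mu = 1.602e-19 * 5.38e+16 * 237 = 2.04265e+00 S/cm
Step 2: rho = 1 / sigma = 1 / 2.04265e+00 = 0.4896 ohm*cm

0.4896


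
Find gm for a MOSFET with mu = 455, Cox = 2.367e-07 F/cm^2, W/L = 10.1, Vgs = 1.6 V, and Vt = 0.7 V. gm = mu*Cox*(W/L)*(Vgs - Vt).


Step 1: Vov = Vgs - Vt = 1.6 - 0.7 = 0.9 V
Step 2: gm = mu * Cox * (W/L) * Vov
Step 3: gm = 455 * 2.367e-07 * 10.1 * 0.9 = 9.79e-04 S

9.79e-04


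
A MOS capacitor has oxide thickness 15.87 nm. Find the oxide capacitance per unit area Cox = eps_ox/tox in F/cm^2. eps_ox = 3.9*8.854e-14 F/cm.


Step 1: eps_ox = 3.9 * 8.854e-14 = 3.45306e-13 F/cm
Step 2: tox in cm = 15.87 nm * 1e-7 = 1.5870e-06 cm
Step 3: Cox = 3.45306e-13 / 1.5870e-06 = 2.18e-07 F/cm^2

2.18e-07


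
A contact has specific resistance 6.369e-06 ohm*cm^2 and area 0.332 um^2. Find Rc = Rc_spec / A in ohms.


Step 1: Convert area to cm^2: 0.332 um^2 = 3.3200e-09 cm^2
Step 2: Rc = Rc_spec / A = 6.369e-06 / 3.3200e-09
Step 3: Rc = 1.92e+03 ohms

1.92e+03


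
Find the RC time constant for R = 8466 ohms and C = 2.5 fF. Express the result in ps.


Step 1: tau = R * C
Step 2: tau = 8466 * 2.5 fF = 8466 * 2.5e-15 F
Step 3: tau = 2.1165e-11 s = 21.165 ps

21.165


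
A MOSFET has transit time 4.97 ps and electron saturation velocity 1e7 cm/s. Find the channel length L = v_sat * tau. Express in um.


Step 1: tau in seconds = 4.97 ps * 1e-12 = 4.9700e-12 s
Step 2: L = v_sat * tau = 1e7 * 4.9700e-12 = 4.9700e-05 cm
Step 3: L in um = 4.9700e-05 * 1e4 = 0.497 um

0.497


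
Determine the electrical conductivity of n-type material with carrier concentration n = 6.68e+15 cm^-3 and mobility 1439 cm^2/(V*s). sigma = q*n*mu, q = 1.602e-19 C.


Step 1: sigma = q * n * mu
Step 2: sigma = 1.602e-19 * 6.68e+15 * 1439
Step 3: sigma = 1.540e+00 S/cm

1.540e+00


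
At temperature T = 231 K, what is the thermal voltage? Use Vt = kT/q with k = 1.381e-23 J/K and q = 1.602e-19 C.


Step 1: kT = 1.381e-23 * 231 = 3.19011e-21 J
Step 2: Vt = kT/q = 3.19011e-21 / 1.602e-19
Step 3: Vt = 0.01991 V

0.01991


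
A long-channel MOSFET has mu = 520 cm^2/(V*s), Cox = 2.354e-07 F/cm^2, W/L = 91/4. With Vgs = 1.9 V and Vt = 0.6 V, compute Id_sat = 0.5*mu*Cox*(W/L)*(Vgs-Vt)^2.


Step 1: Overdrive voltage Vov = Vgs - Vt = 1.9 - 0.6 = 1.3 V
Step 2: W/L = 91/4 = 22.75
Step 3: Id = 0.5 * 520 * 2.354e-07 * 22.75 * 1.3^2
Step 4: Id = 2.35e-03 A

2.35e-03


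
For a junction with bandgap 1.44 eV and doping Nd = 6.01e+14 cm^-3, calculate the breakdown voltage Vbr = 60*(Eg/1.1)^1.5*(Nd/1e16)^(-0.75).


Step 1: Eg/1.1 = 1.44/1.1 = 1.309091
Step 2: (Eg/1.1)^1.5 = 1.309091^1.5 = 1.497803
Step 3: (Nd/1e16)^(-0.75) = (0.0601)^(-0.75) = 8.238424
Step 4: Vbr = 60 * 1.497803 * 8.238424 = 740.4 V

740.4


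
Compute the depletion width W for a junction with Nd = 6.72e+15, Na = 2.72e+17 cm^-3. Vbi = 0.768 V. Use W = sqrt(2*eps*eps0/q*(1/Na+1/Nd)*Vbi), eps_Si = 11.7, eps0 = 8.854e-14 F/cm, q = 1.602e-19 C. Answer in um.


Step 1: 1/Na + 1/Nd = 1/2.72e+17 + 1/6.72e+15 = 1.52486e-16
Step 2: 2*eps*eps0/q = 2*11.7*8.854e-14/1.602e-19 = 1.293281e+07
Step 3: W^2 = 1.293281e+07 * 1.52486e-16 * 0.768 = 1.51455e-09
Step 4: W = sqrt(1.51455e-09) = 3.892e-05 cm = 0.3892 um

0.3892


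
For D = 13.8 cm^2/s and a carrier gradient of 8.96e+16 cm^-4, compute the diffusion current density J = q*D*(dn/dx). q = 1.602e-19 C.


Step 1: J = q * D * (dn/dx)
Step 2: J = 1.602e-19 * 13.8 * 8.96e+16
Step 3: J = 1.98e-01 A/cm^2

1.98e-01


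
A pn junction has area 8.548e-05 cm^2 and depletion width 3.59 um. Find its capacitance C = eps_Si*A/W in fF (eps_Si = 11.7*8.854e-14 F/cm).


Step 1: eps_Si = 11.7 * 8.854e-14 = 1.035918e-12 F/cm
Step 2: W in cm = 3.59 * 1e-4 = 3.59e-04 cm
Step 3: C = 1.035918e-12 * 8.548e-05 / 3.59e-04 = 2.466581e-13 F
Step 4: C = 246.66 fF

246.66


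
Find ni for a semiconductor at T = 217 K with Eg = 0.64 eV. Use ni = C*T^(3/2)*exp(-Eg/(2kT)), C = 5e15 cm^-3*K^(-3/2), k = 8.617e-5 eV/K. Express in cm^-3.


Step 1: Compute kT = 8.617e-5 * 217 = 0.01869889 eV
Step 2: Exponent = -Eg/(2kT) = -0.64/(2*0.01869889) = -17.11332
Step 3: T^(3/2) = 217^1.5 = 3196.61
Step 4: ni = 5e15 * 3196.61 * exp(-17.11332) = 5.91e+11 cm^-3

5.91e+11


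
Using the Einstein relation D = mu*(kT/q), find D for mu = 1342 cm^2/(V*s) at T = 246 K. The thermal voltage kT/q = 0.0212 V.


Step 1: D = mu * (kT/q)
Step 2: D = 1342 * 0.0212
Step 3: D = 28.45 cm^2/s

28.45


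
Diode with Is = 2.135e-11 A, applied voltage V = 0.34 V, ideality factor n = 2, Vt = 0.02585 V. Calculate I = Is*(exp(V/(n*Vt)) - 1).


Step 1: V/(n*Vt) = 0.34/(2*0.02585) = 6.5764
Step 2: exp(6.5764) = 7.1795e+02
Step 3: I = 2.135e-11 * (7.1795e+02 - 1) = 1.53e-08 A

1.53e-08


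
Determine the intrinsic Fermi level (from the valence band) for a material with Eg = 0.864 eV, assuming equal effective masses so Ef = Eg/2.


Step 1: For an intrinsic semiconductor, the Fermi level sits at midgap.
Step 2: Ef = Eg / 2 = 0.864 / 2 = 0.432 eV

0.432


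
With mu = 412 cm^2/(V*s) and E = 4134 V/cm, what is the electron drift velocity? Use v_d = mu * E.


Step 1: v_d = mu * E
Step 2: v_d = 412 * 4134 = 1703208
Step 3: v_d = 1.70e+06 cm/s

1.70e+06


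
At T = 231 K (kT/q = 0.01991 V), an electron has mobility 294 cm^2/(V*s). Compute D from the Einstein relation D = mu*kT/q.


Step 1: D = mu * (kT/q)
Step 2: D = 294 * 0.01991
Step 3: D = 5.85 cm^2/s

5.85


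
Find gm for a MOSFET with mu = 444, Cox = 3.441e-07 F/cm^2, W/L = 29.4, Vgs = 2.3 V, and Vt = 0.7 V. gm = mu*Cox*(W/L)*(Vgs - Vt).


Step 1: Vov = Vgs - Vt = 2.3 - 0.7 = 1.6 V
Step 2: gm = mu * Cox * (W/L) * Vov
Step 3: gm = 444 * 3.441e-07 * 29.4 * 1.6 = 7.19e-03 S

7.19e-03


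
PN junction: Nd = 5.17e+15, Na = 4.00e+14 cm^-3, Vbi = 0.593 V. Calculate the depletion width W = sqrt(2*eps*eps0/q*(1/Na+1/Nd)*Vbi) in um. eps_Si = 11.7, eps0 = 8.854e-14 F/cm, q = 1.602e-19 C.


Step 1: 1/Na + 1/Nd = 1/4.00e+14 + 1/5.17e+15 = 2.69342e-15
Step 2: 2*eps*eps0/q = 2*11.7*8.854e-14/1.602e-19 = 1.293281e+07
Step 3: W^2 = 1.293281e+07 * 2.69342e-15 * 0.593 = 2.06563e-08
Step 4: W = sqrt(2.06563e-08) = 1.437e-04 cm = 1.437 um

1.437


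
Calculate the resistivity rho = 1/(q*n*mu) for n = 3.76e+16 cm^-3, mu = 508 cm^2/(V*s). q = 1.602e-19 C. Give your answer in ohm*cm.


Step 1: sigma = q * n * mu = 1.602e-19 * 3.76e+16 * 508 = 3.05995e+00 S/cm
Step 2: rho = 1 / sigma = 1 / 3.05995e+00 = 0.3268 ohm*cm

0.3268


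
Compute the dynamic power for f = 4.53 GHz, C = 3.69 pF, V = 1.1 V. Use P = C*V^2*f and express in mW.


Step 1: V^2 = 1.1^2 = 1.21 V^2
Step 2: P = C*V^2*f = 3.69e-12 F * 1.21 * 4.53e9 Hz
Step 3: P = 2.0225997e-02 W
Step 4: P = 20.226 mW

20.226


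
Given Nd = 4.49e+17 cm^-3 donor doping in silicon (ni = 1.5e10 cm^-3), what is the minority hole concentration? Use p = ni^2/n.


Step 1: Since Nd >> ni, n ≈ Nd = 4.49e+17 cm^-3
Step 2: p = ni^2 / n = (1.5e10)^2 / 4.49e+17
Step 3: p = 2.25e20 / 4.49e+17 = 5.01e+02 cm^-3

5.01e+02


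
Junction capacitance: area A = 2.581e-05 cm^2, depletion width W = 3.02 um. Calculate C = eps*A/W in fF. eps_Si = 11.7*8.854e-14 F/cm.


Step 1: eps_Si = 11.7 * 8.854e-14 = 1.035918e-12 F/cm
Step 2: W in cm = 3.02 * 1e-4 = 3.02e-04 cm
Step 3: C = 1.035918e-12 * 2.581e-05 / 3.02e-04 = 8.853326e-14 F
Step 4: C = 88.53 fF

88.53


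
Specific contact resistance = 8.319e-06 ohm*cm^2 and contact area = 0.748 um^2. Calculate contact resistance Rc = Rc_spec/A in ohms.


Step 1: Convert area to cm^2: 0.748 um^2 = 7.4800e-09 cm^2
Step 2: Rc = Rc_spec / A = 8.319e-06 / 7.4800e-09
Step 3: Rc = 1.11e+03 ohms

1.11e+03


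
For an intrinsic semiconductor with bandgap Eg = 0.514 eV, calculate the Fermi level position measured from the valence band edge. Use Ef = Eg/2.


Step 1: For an intrinsic semiconductor, the Fermi level sits at midgap.
Step 2: Ef = Eg / 2 = 0.514 / 2 = 0.257 eV

0.257


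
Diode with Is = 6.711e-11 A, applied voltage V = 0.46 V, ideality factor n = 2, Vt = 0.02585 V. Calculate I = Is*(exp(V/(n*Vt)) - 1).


Step 1: V/(n*Vt) = 0.46/(2*0.02585) = 8.8975
Step 2: exp(8.8975) = 7.3137e+03
Step 3: I = 6.711e-11 * (7.3137e+03 - 1) = 4.91e-07 A

4.91e-07


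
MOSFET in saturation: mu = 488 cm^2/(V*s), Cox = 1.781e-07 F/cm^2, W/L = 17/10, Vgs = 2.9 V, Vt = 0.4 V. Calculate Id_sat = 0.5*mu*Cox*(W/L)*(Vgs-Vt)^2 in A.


Step 1: Overdrive voltage Vov = Vgs - Vt = 2.9 - 0.4 = 2.5 V
Step 2: W/L = 17/10 = 1.7
Step 3: Id = 0.5 * 488 * 1.781e-07 * 1.7 * 2.5^2
Step 4: Id = 4.62e-04 A

4.62e-04


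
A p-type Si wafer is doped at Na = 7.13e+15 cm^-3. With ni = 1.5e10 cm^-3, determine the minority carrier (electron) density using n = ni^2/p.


Step 1: Majority hole concentration p ≈ Na = 7.13e+15 cm^-3
Step 2: n = ni^2 / Na = (1.5e10)^2 / 7.13e+15
Step 3: n = 3.16e+04 cm^-3

3.16e+04


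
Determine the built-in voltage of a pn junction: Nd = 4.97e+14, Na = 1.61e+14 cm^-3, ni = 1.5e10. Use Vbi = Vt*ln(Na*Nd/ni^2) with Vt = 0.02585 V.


Step 1: Compute Na*Nd/ni^2 = 1.61e+14 * 4.97e+14 / (1.5e10)^2 = 3.5563e+08
Step 2: ln(3.5563e+08) = 19.6894
Step 3: Vbi = 0.02585 * 19.6894 = 0.509 V

0.509


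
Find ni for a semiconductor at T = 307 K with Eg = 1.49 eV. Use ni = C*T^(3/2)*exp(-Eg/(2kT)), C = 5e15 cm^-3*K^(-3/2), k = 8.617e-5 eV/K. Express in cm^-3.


Step 1: Compute kT = 8.617e-5 * 307 = 0.02645419 eV
Step 2: Exponent = -Eg/(2kT) = -1.49/(2*0.02645419) = -28.16189
Step 3: T^(3/2) = 307^1.5 = 5379.07
Step 4: ni = 5e15 * 5379.07 * exp(-28.16189) = 1.58e+07 cm^-3

1.58e+07


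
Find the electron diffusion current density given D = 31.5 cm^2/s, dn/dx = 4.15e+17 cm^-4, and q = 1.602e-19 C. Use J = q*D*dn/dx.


Step 1: J = q * D * (dn/dx)
Step 2: J = 1.602e-19 * 31.5 * 4.15e+17
Step 3: J = 2.09e+00 A/cm^2

2.09e+00


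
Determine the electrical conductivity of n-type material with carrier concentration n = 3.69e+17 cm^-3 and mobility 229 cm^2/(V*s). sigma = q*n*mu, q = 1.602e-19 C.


Step 1: sigma = q * n * mu
Step 2: sigma = 1.602e-19 * 3.69e+17 * 229
Step 3: sigma = 1.354e+01 S/cm

1.354e+01


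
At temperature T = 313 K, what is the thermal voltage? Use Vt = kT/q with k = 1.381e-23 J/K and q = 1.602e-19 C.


Step 1: kT = 1.381e-23 * 313 = 4.32253e-21 J
Step 2: Vt = kT/q = 4.32253e-21 / 1.602e-19
Step 3: Vt = 0.02698 V

0.02698


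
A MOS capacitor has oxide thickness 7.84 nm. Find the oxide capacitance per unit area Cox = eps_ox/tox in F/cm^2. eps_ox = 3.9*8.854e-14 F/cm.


Step 1: eps_ox = 3.9 * 8.854e-14 = 3.45306e-13 F/cm
Step 2: tox in cm = 7.84 nm * 1e-7 = 7.8400e-07 cm
Step 3: Cox = 3.45306e-13 / 7.8400e-07 = 4.40e-07 F/cm^2

4.40e-07


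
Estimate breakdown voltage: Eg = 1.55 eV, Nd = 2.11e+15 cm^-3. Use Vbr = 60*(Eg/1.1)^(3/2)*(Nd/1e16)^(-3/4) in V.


Step 1: Eg/1.1 = 1.55/1.1 = 1.409091
Step 2: (Eg/1.1)^1.5 = 1.409091^1.5 = 1.672663
Step 3: (Nd/1e16)^(-0.75) = (0.211)^(-0.75) = 3.212093
Step 4: Vbr = 60 * 1.672663 * 3.212093 = 322.4 V

322.4


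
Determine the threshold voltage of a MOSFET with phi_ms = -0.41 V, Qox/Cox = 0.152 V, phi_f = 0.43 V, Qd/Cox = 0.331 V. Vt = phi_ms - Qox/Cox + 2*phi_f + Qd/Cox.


Step 1: Vt = phi_ms - Qox/Cox + 2*phi_f + Qd/Cox
Step 2: Vt = -0.41 - 0.152 + 2*0.43 + 0.331
Step 3: Vt = -0.41 - 0.152 + 0.86 + 0.331
Step 4: Vt = 0.629 V

0.629


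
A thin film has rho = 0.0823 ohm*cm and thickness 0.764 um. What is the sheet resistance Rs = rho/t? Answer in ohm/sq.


Step 1: Convert thickness to cm: t = 0.764 um = 7.6400e-05 cm
Step 2: Rs = rho / t = 0.0823 / 7.6400e-05
Step 3: Rs = 1077.2 ohm/sq

1077.2


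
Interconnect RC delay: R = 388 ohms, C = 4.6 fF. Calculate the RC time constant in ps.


Step 1: tau = R * C
Step 2: tau = 388 * 4.6 fF = 388 * 4.6e-15 F
Step 3: tau = 1.7848e-12 s = 1.7848 ps

1.7848


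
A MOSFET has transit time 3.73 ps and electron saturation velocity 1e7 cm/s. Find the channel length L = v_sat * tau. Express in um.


Step 1: tau in seconds = 3.73 ps * 1e-12 = 3.7300e-12 s
Step 2: L = v_sat * tau = 1e7 * 3.7300e-12 = 3.7300e-05 cm
Step 3: L in um = 3.7300e-05 * 1e4 = 0.373 um

0.373


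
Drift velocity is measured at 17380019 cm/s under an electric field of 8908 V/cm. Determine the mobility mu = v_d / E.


Step 1: mu = v_d / E
Step 2: mu = 17380019 / 8908
Step 3: mu = 1951.06 cm^2/(V*s)

1951.06


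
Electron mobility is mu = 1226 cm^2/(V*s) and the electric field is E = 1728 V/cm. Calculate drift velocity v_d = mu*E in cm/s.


Step 1: v_d = mu * E
Step 2: v_d = 1226 * 1728 = 2118528
Step 3: v_d = 2.12e+06 cm/s

2.12e+06


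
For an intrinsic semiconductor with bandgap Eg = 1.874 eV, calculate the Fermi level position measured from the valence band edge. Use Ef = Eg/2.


Step 1: For an intrinsic semiconductor, the Fermi level sits at midgap.
Step 2: Ef = Eg / 2 = 1.874 / 2 = 0.937 eV

0.937


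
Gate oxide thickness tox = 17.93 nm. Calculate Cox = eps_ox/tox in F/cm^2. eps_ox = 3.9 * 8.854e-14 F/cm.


Step 1: eps_ox = 3.9 * 8.854e-14 = 3.45306e-13 F/cm
Step 2: tox in cm = 17.93 nm * 1e-7 = 1.7930e-06 cm
Step 3: Cox = 3.45306e-13 / 1.7930e-06 = 1.93e-07 F/cm^2

1.93e-07


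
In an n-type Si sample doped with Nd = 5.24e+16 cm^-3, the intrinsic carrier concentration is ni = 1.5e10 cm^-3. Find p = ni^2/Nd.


Step 1: Since Nd >> ni, n ≈ Nd = 5.24e+16 cm^-3
Step 2: p = ni^2 / n = (1.5e10)^2 / 5.24e+16
Step 3: p = 2.25e20 / 5.24e+16 = 4.29e+03 cm^-3

4.29e+03


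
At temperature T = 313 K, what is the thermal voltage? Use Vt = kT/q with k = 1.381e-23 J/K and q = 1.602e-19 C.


Step 1: kT = 1.381e-23 * 313 = 4.32253e-21 J
Step 2: Vt = kT/q = 4.32253e-21 / 1.602e-19
Step 3: Vt = 0.02698 V

0.02698


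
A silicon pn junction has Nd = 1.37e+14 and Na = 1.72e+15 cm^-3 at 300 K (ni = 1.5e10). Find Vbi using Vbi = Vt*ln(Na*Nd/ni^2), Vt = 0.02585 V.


Step 1: Compute Na*Nd/ni^2 = 1.72e+15 * 1.37e+14 / (1.5e10)^2 = 1.0473e+09
Step 2: ln(1.0473e+09) = 20.7695
Step 3: Vbi = 0.02585 * 20.7695 = 0.537 V

0.537


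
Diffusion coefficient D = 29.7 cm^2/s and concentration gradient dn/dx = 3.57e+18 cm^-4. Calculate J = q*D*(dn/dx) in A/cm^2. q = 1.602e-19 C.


Step 1: J = q * D * (dn/dx)
Step 2: J = 1.602e-19 * 29.7 * 3.57e+18
Step 3: J = 1.70e+01 A/cm^2

1.70e+01


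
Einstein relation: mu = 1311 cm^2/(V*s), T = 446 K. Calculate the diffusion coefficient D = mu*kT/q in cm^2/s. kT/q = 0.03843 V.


Step 1: D = mu * (kT/q)
Step 2: D = 1311 * 0.03843
Step 3: D = 50.38 cm^2/s

50.38


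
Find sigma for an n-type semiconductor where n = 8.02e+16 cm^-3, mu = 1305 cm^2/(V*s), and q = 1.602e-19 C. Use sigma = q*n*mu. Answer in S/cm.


Step 1: sigma = q * n * mu
Step 2: sigma = 1.602e-19 * 8.02e+16 * 1305
Step 3: sigma = 1.677e+01 S/cm

1.677e+01


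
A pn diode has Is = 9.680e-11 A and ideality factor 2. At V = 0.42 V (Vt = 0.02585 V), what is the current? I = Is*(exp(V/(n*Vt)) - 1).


Step 1: V/(n*Vt) = 0.42/(2*0.02585) = 8.1238
Step 2: exp(8.1238) = 3.3738e+03
Step 3: I = 9.680e-11 * (3.3738e+03 - 1) = 3.26e-07 A

3.26e-07


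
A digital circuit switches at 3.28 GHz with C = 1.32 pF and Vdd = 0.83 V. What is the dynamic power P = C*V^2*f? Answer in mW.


Step 1: V^2 = 0.83^2 = 0.6889 V^2
Step 2: P = C*V^2*f = 1.32e-12 F * 0.6889 * 3.28e9 Hz
Step 3: P = 2.98266144e-03 W
Step 4: P = 2.983 mW

2.983


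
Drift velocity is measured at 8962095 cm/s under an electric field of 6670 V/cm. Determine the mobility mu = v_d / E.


Step 1: mu = v_d / E
Step 2: mu = 8962095 / 6670
Step 3: mu = 1343.64 cm^2/(V*s)

1343.64


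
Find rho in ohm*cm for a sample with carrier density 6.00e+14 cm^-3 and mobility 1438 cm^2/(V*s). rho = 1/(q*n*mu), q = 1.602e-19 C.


Step 1: sigma = q * n * mu = 1.602e-19 * 6.00e+14 * 1438 = 1.38221e-01 S/cm
Step 2: rho = 1 / sigma = 1 / 1.38221e-01 = 7.235 ohm*cm

7.235


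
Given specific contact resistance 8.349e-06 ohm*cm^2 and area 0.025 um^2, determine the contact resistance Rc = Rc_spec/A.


Step 1: Convert area to cm^2: 0.025 um^2 = 2.5000e-10 cm^2
Step 2: Rc = Rc_spec / A = 8.349e-06 / 2.5000e-10
Step 3: Rc = 3.34e+04 ohms

3.34e+04


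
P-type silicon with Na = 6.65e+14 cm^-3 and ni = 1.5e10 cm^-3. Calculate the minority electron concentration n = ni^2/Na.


Step 1: Majority hole concentration p ≈ Na = 6.65e+14 cm^-3
Step 2: n = ni^2 / Na = (1.5e10)^2 / 6.65e+14
Step 3: n = 3.38e+05 cm^-3

3.38e+05


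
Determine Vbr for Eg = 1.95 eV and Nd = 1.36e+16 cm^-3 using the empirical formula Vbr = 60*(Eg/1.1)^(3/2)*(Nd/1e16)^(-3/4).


Step 1: Eg/1.1 = 1.95/1.1 = 1.772727
Step 2: (Eg/1.1)^1.5 = 1.772727^1.5 = 2.360276
Step 3: (Nd/1e16)^(-0.75) = (1.36)^(-0.75) = 0.794046
Step 4: Vbr = 60 * 2.360276 * 0.794046 = 112.5 V

112.5


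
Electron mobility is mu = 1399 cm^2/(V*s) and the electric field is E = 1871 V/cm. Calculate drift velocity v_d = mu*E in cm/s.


Step 1: v_d = mu * E
Step 2: v_d = 1399 * 1871 = 2617529
Step 3: v_d = 2.62e+06 cm/s

2.62e+06


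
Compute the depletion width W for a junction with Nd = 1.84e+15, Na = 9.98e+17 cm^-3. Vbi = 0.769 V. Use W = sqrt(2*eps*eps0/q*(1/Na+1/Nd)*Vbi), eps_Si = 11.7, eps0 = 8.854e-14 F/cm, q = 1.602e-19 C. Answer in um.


Step 1: 1/Na + 1/Nd = 1/9.98e+17 + 1/1.84e+15 = 5.44480e-16
Step 2: 2*eps*eps0/q = 2*11.7*8.854e-14/1.602e-19 = 1.293281e+07
Step 3: W^2 = 1.293281e+07 * 5.44480e-16 * 0.769 = 5.41503e-09
Step 4: W = sqrt(5.41503e-09) = 7.359e-05 cm = 0.7359 um

0.7359


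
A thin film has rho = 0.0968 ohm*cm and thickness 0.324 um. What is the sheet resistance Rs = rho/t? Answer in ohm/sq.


Step 1: Convert thickness to cm: t = 0.324 um = 3.2400e-05 cm
Step 2: Rs = rho / t = 0.0968 / 3.2400e-05
Step 3: Rs = 2987.7 ohm/sq

2987.7


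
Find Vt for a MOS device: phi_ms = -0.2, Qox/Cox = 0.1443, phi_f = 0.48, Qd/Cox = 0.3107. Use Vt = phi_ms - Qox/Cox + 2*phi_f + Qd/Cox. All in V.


Step 1: Vt = phi_ms - Qox/Cox + 2*phi_f + Qd/Cox
Step 2: Vt = -0.2 - 0.1443 + 2*0.48 + 0.3107
Step 3: Vt = -0.2 - 0.1443 + 0.96 + 0.3107
Step 4: Vt = 0.9264 V

0.9264


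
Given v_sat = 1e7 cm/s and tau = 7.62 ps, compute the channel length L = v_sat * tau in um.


Step 1: tau in seconds = 7.62 ps * 1e-12 = 7.6200e-12 s
Step 2: L = v_sat * tau = 1e7 * 7.6200e-12 = 7.6200e-05 cm
Step 3: L in um = 7.6200e-05 * 1e4 = 0.762 um

0.762


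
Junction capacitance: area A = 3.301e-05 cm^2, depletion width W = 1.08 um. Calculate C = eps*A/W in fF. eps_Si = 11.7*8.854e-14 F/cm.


Step 1: eps_Si = 11.7 * 8.854e-14 = 1.035918e-12 F/cm
Step 2: W in cm = 1.08 * 1e-4 = 1.08e-04 cm
Step 3: C = 1.035918e-12 * 3.301e-05 / 1.08e-04 = 3.166264e-13 F
Step 4: C = 316.63 fF

316.63


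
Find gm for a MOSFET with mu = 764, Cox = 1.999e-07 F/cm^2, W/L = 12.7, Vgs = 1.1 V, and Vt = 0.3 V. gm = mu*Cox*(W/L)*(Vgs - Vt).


Step 1: Vov = Vgs - Vt = 1.1 - 0.3 = 0.8 V
Step 2: gm = mu * Cox * (W/L) * Vov
Step 3: gm = 764 * 1.999e-07 * 12.7 * 0.8 = 1.55e-03 S

1.55e-03


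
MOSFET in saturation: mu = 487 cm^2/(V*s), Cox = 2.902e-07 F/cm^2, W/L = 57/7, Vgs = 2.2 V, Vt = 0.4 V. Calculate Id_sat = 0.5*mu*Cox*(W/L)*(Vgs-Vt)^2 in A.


Step 1: Overdrive voltage Vov = Vgs - Vt = 2.2 - 0.4 = 1.8 V
Step 2: W/L = 57/7 = 8.14286
Step 3: Id = 0.5 * 487 * 2.902e-07 * 8.14286 * 1.8^2
Step 4: Id = 1.86e-03 A

1.86e-03


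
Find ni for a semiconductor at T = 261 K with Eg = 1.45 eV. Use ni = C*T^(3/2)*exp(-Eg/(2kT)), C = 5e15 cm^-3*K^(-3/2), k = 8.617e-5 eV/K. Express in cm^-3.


Step 1: Compute kT = 8.617e-5 * 261 = 0.02249037 eV
Step 2: Exponent = -Eg/(2kT) = -1.45/(2*0.02249037) = -32.23602
Step 3: T^(3/2) = 261^1.5 = 4216.58
Step 4: ni = 5e15 * 4216.58 * exp(-32.23602) = 2.11e+05 cm^-3

2.11e+05


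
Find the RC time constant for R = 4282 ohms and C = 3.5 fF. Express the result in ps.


Step 1: tau = R * C
Step 2: tau = 4282 * 3.5 fF = 4282 * 3.5e-15 F
Step 3: tau = 1.4987e-11 s = 14.987 ps

14.987


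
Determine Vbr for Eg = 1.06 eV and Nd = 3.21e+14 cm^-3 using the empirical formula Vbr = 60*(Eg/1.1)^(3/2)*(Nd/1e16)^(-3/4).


Step 1: Eg/1.1 = 1.06/1.1 = 0.963636
Step 2: (Eg/1.1)^1.5 = 0.963636^1.5 = 0.945953
Step 3: (Nd/1e16)^(-0.75) = (0.0321)^(-0.75) = 13.186248
Step 4: Vbr = 60 * 0.945953 * 13.186248 = 748.4 V

748.4


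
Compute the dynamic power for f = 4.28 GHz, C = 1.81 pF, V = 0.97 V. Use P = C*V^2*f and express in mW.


Step 1: V^2 = 0.97^2 = 0.9409 V^2
Step 2: P = C*V^2*f = 1.81e-12 F * 0.9409 * 4.28e9 Hz
Step 3: P = 7.28896412e-03 W
Step 4: P = 7.289 mW

7.289


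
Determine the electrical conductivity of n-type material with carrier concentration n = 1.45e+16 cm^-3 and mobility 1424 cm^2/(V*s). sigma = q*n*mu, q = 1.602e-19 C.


Step 1: sigma = q * n * mu
Step 2: sigma = 1.602e-19 * 1.45e+16 * 1424
Step 3: sigma = 3.308e+00 S/cm

3.308e+00


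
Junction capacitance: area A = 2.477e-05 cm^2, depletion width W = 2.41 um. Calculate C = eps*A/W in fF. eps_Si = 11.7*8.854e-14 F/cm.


Step 1: eps_Si = 11.7 * 8.854e-14 = 1.035918e-12 F/cm
Step 2: W in cm = 2.41 * 1e-4 = 2.41e-04 cm
Step 3: C = 1.035918e-12 * 2.477e-05 / 2.41e-04 = 1.064717e-13 F
Step 4: C = 106.47 fF

106.47


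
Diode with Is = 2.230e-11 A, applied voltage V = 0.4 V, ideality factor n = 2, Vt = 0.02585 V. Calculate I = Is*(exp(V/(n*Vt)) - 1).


Step 1: V/(n*Vt) = 0.4/(2*0.02585) = 7.7369
Step 2: exp(7.7369) = 2.2914e+03
Step 3: I = 2.230e-11 * (2.2914e+03 - 1) = 5.11e-08 A

5.11e-08


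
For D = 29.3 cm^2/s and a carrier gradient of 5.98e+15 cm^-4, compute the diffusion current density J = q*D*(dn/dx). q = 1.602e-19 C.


Step 1: J = q * D * (dn/dx)
Step 2: J = 1.602e-19 * 29.3 * 5.98e+15
Step 3: J = 2.81e-02 A/cm^2

2.81e-02


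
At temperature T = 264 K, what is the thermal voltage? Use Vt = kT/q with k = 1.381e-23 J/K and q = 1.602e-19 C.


Step 1: kT = 1.381e-23 * 264 = 3.64584e-21 J
Step 2: Vt = kT/q = 3.64584e-21 / 1.602e-19
Step 3: Vt = 0.02276 V

0.02276


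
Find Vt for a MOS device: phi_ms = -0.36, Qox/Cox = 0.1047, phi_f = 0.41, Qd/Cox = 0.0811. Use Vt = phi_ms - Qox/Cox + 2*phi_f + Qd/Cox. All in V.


Step 1: Vt = phi_ms - Qox/Cox + 2*phi_f + Qd/Cox
Step 2: Vt = -0.36 - 0.1047 + 2*0.41 + 0.0811
Step 3: Vt = -0.36 - 0.1047 + 0.82 + 0.0811
Step 4: Vt = 0.4364 V

0.4364


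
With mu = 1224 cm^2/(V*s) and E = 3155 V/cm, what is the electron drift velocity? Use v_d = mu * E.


Step 1: v_d = mu * E
Step 2: v_d = 1224 * 3155 = 3861720
Step 3: v_d = 3.86e+06 cm/s

3.86e+06


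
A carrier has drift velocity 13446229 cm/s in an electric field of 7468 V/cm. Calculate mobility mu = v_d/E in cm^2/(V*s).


Step 1: mu = v_d / E
Step 2: mu = 13446229 / 7468
Step 3: mu = 1800.51 cm^2/(V*s)

1800.51


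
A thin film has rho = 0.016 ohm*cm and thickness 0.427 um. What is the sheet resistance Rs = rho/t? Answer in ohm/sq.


Step 1: Convert thickness to cm: t = 0.427 um = 4.2700e-05 cm
Step 2: Rs = rho / t = 0.016 / 4.2700e-05
Step 3: Rs = 374.7 ohm/sq

374.7


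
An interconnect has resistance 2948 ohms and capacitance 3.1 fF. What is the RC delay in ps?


Step 1: tau = R * C
Step 2: tau = 2948 * 3.1 fF = 2948 * 3.1e-15 F
Step 3: tau = 9.1388e-12 s = 9.1388 ps

9.1388


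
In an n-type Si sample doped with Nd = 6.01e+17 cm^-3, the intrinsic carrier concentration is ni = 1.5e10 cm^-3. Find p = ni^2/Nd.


Step 1: Since Nd >> ni, n ≈ Nd = 6.01e+17 cm^-3
Step 2: p = ni^2 / n = (1.5e10)^2 / 6.01e+17
Step 3: p = 2.25e20 / 6.01e+17 = 3.74e+02 cm^-3

3.74e+02


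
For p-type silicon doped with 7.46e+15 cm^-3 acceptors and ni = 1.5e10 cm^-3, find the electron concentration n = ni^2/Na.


Step 1: Majority hole concentration p ≈ Na = 7.46e+15 cm^-3
Step 2: n = ni^2 / Na = (1.5e10)^2 / 7.46e+15
Step 3: n = 3.02e+04 cm^-3

3.02e+04


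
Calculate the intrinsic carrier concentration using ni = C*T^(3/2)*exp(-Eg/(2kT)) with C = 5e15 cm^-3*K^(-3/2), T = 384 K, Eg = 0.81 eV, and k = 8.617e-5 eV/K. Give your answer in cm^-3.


Step 1: Compute kT = 8.617e-5 * 384 = 0.03308928 eV
Step 2: Exponent = -Eg/(2kT) = -0.81/(2*0.03308928) = -12.23961
Step 3: T^(3/2) = 384^1.5 = 7524.83
Step 4: ni = 5e15 * 7524.83 * exp(-12.23961) = 1.82e+14 cm^-3

1.82e+14


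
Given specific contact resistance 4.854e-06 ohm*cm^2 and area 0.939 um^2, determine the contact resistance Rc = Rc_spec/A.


Step 1: Convert area to cm^2: 0.939 um^2 = 9.3900e-09 cm^2
Step 2: Rc = Rc_spec / A = 4.854e-06 / 9.3900e-09
Step 3: Rc = 5.17e+02 ohms

5.17e+02


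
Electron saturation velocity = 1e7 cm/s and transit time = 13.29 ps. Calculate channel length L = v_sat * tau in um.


Step 1: tau in seconds = 13.29 ps * 1e-12 = 1.3290e-11 s
Step 2: L = v_sat * tau = 1e7 * 1.3290e-11 = 1.3290e-04 cm
Step 3: L in um = 1.3290e-04 * 1e4 = 1.329 um

1.329


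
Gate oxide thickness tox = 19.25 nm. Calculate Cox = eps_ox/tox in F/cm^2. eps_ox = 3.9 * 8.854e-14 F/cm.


Step 1: eps_ox = 3.9 * 8.854e-14 = 3.45306e-13 F/cm
Step 2: tox in cm = 19.25 nm * 1e-7 = 1.9250e-06 cm
Step 3: Cox = 3.45306e-13 / 1.9250e-06 = 1.79e-07 F/cm^2

1.79e-07


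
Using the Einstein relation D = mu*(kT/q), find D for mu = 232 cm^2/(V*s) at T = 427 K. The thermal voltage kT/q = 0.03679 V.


Step 1: D = mu * (kT/q)
Step 2: D = 232 * 0.03679
Step 3: D = 8.54 cm^2/s

8.54


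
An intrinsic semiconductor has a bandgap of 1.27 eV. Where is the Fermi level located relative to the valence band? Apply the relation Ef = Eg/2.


Step 1: For an intrinsic semiconductor, the Fermi level sits at midgap.
Step 2: Ef = Eg / 2 = 1.27 / 2 = 0.635 eV

0.635


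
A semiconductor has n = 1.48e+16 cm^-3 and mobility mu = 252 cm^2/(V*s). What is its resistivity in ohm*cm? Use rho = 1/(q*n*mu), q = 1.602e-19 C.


Step 1: sigma = q * n * mu = 1.602e-19 * 1.48e+16 * 252 = 5.97482e-01 S/cm
Step 2: rho = 1 / sigma = 1 / 5.97482e-01 = 1.674 ohm*cm

1.674


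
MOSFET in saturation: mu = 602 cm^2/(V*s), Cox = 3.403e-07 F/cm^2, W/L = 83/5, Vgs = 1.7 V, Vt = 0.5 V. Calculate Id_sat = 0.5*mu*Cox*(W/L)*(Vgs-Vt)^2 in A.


Step 1: Overdrive voltage Vov = Vgs - Vt = 1.7 - 0.5 = 1.2 V
Step 2: W/L = 83/5 = 16.6
Step 3: Id = 0.5 * 602 * 3.403e-07 * 16.6 * 1.2^2
Step 4: Id = 2.45e-03 A

2.45e-03


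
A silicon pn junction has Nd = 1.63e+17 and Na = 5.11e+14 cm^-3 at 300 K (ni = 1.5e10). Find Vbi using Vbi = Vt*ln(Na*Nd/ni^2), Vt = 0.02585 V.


Step 1: Compute Na*Nd/ni^2 = 5.11e+14 * 1.63e+17 / (1.5e10)^2 = 3.7019e+11
Step 2: ln(3.7019e+11) = 26.6373
Step 3: Vbi = 0.02585 * 26.6373 = 0.689 V

0.689


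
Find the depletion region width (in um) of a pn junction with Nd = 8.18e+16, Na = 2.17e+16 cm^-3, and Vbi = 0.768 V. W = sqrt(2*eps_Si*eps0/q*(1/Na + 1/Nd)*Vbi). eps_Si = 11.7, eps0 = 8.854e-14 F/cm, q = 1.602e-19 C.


Step 1: 1/Na + 1/Nd = 1/2.17e+16 + 1/8.18e+16 = 5.83079e-17
Step 2: 2*eps*eps0/q = 2*11.7*8.854e-14/1.602e-19 = 1.293281e+07
Step 3: W^2 = 1.293281e+07 * 5.83079e-17 * 0.768 = 5.79137e-10
Step 4: W = sqrt(5.79137e-10) = 2.407e-05 cm = 0.2407 um

0.2407


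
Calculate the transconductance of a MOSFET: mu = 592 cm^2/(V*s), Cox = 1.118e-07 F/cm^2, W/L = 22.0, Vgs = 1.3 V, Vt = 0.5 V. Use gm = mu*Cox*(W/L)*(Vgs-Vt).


Step 1: Vov = Vgs - Vt = 1.3 - 0.5 = 0.8 V
Step 2: gm = mu * Cox * (W/L) * Vov
Step 3: gm = 592 * 1.118e-07 * 22.0 * 0.8 = 1.16e-03 S

1.16e-03


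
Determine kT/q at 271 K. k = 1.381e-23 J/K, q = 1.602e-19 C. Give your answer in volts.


Step 1: kT = 1.381e-23 * 271 = 3.74251e-21 J
Step 2: Vt = kT/q = 3.74251e-21 / 1.602e-19
Step 3: Vt = 0.02336 V

0.02336


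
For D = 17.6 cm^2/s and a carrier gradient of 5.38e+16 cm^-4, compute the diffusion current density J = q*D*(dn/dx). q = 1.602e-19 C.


Step 1: J = q * D * (dn/dx)
Step 2: J = 1.602e-19 * 17.6 * 5.38e+16
Step 3: J = 1.52e-01 A/cm^2

1.52e-01


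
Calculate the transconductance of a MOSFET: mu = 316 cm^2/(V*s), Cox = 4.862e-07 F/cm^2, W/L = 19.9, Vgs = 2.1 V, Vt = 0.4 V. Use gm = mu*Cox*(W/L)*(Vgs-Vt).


Step 1: Vov = Vgs - Vt = 2.1 - 0.4 = 1.7 V
Step 2: gm = mu * Cox * (W/L) * Vov
Step 3: gm = 316 * 4.862e-07 * 19.9 * 1.7 = 5.20e-03 S

5.20e-03


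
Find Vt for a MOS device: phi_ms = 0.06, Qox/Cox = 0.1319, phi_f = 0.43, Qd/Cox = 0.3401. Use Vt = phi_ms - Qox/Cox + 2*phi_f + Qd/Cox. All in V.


Step 1: Vt = phi_ms - Qox/Cox + 2*phi_f + Qd/Cox
Step 2: Vt = 0.06 - 0.1319 + 2*0.43 + 0.3401
Step 3: Vt = 0.06 - 0.1319 + 0.86 + 0.3401
Step 4: Vt = 1.1282 V

1.1282


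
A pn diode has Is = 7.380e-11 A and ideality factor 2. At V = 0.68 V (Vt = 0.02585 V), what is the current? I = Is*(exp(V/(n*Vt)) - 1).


Step 1: V/(n*Vt) = 0.68/(2*0.02585) = 13.1528
Step 2: exp(13.1528) = 5.1545e+05
Step 3: I = 7.380e-11 * (5.1545e+05 - 1) = 3.80e-05 A

3.80e-05


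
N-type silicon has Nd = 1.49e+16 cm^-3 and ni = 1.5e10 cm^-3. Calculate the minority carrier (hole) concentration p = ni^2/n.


Step 1: Since Nd >> ni, n ≈ Nd = 1.49e+16 cm^-3
Step 2: p = ni^2 / n = (1.5e10)^2 / 1.49e+16
Step 3: p = 2.25e20 / 1.49e+16 = 1.51e+04 cm^-3

1.51e+04


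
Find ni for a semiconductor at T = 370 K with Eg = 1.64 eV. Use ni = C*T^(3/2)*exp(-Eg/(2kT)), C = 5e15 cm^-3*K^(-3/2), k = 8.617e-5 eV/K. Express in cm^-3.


Step 1: Compute kT = 8.617e-5 * 370 = 0.0318829 eV
Step 2: Exponent = -Eg/(2kT) = -1.64/(2*0.0318829) = -25.71912
Step 3: T^(3/2) = 370^1.5 = 7117.09
Step 4: ni = 5e15 * 7117.09 * exp(-25.71912) = 2.41e+08 cm^-3

2.41e+08


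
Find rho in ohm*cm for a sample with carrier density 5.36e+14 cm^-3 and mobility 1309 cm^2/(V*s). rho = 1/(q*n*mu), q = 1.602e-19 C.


Step 1: sigma = q * n * mu = 1.602e-19 * 5.36e+14 * 1309 = 1.12400e-01 S/cm
Step 2: rho = 1 / sigma = 1 / 1.12400e-01 = 8.897 ohm*cm

8.897


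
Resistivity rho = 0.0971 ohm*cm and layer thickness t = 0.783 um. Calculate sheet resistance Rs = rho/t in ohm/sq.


Step 1: Convert thickness to cm: t = 0.783 um = 7.8300e-05 cm
Step 2: Rs = rho / t = 0.0971 / 7.8300e-05
Step 3: Rs = 1240.1 ohm/sq

1240.1


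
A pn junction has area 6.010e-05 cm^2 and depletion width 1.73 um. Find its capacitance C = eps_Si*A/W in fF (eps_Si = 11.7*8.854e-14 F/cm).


Step 1: eps_Si = 11.7 * 8.854e-14 = 1.035918e-12 F/cm
Step 2: W in cm = 1.73 * 1e-4 = 1.73e-04 cm
Step 3: C = 1.035918e-12 * 6.010e-05 / 1.73e-04 = 3.598767e-13 F
Step 4: C = 359.88 fF

359.88


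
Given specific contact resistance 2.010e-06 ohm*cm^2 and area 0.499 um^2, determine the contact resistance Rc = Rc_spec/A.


Step 1: Convert area to cm^2: 0.499 um^2 = 4.9900e-09 cm^2
Step 2: Rc = Rc_spec / A = 2.010e-06 / 4.9900e-09
Step 3: Rc = 4.03e+02 ohms

4.03e+02


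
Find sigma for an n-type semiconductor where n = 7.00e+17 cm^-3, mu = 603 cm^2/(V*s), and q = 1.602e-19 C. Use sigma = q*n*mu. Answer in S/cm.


Step 1: sigma = q * n * mu
Step 2: sigma = 1.602e-19 * 7.00e+17 * 603
Step 3: sigma = 6.762e+01 S/cm

6.762e+01


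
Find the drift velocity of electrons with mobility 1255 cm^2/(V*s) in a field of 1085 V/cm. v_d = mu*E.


Step 1: v_d = mu * E
Step 2: v_d = 1255 * 1085 = 1361675
Step 3: v_d = 1.36e+06 cm/s

1.36e+06


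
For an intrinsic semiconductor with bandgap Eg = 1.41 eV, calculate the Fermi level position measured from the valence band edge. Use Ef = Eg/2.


Step 1: For an intrinsic semiconductor, the Fermi level sits at midgap.
Step 2: Ef = Eg / 2 = 1.41 / 2 = 0.705 eV

0.705


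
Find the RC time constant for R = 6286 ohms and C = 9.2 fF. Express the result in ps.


Step 1: tau = R * C
Step 2: tau = 6286 * 9.2 fF = 6286 * 9.2e-15 F
Step 3: tau = 5.78312e-11 s = 57.8312 ps

57.8312


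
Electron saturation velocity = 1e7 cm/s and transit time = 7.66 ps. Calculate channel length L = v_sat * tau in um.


Step 1: tau in seconds = 7.66 ps * 1e-12 = 7.6600e-12 s
Step 2: L = v_sat * tau = 1e7 * 7.6600e-12 = 7.6600e-05 cm
Step 3: L in um = 7.6600e-05 * 1e4 = 0.766 um

0.766


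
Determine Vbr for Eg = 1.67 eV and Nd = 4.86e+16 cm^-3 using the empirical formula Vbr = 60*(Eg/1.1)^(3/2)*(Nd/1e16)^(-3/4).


Step 1: Eg/1.1 = 1.67/1.1 = 1.518182
Step 2: (Eg/1.1)^1.5 = 1.518182^1.5 = 1.870621
Step 3: (Nd/1e16)^(-0.75) = (4.86)^(-0.75) = 0.305508
Step 4: Vbr = 60 * 1.870621 * 0.305508 = 34.3 V

34.3


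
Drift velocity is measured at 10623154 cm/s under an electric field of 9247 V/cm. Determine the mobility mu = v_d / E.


Step 1: mu = v_d / E
Step 2: mu = 10623154 / 9247
Step 3: mu = 1148.82 cm^2/(V*s)

1148.82


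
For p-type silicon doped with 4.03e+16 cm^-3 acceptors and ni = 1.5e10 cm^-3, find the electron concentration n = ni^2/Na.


Step 1: Majority hole concentration p ≈ Na = 4.03e+16 cm^-3
Step 2: n = ni^2 / Na = (1.5e10)^2 / 4.03e+16
Step 3: n = 5.58e+03 cm^-3

5.58e+03


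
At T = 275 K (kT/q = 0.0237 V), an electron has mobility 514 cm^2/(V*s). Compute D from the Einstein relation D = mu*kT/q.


Step 1: D = mu * (kT/q)
Step 2: D = 514 * 0.0237
Step 3: D = 12.18 cm^2/s

12.18


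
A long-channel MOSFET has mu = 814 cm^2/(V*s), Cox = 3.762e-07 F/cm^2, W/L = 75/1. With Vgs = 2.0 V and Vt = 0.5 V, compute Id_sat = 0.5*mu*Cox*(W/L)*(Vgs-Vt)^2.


Step 1: Overdrive voltage Vov = Vgs - Vt = 2.0 - 0.5 = 1.5 V
Step 2: W/L = 75/1 = 75
Step 3: Id = 0.5 * 814 * 3.762e-07 * 75 * 1.5^2
Step 4: Id = 2.58e-02 A

2.58e-02


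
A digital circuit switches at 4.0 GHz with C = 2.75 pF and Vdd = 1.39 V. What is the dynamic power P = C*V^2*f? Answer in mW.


Step 1: V^2 = 1.39^2 = 1.9321 V^2
Step 2: P = C*V^2*f = 2.75e-12 F * 1.9321 * 4.0e9 Hz
Step 3: P = 2.12531e-02 W
Step 4: P = 21.253 mW

21.253


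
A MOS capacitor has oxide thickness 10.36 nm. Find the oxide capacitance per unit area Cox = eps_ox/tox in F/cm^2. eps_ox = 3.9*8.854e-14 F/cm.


Step 1: eps_ox = 3.9 * 8.854e-14 = 3.45306e-13 F/cm
Step 2: tox in cm = 10.36 nm * 1e-7 = 1.0360e-06 cm
Step 3: Cox = 3.45306e-13 / 1.0360e-06 = 3.33e-07 F/cm^2

3.33e-07


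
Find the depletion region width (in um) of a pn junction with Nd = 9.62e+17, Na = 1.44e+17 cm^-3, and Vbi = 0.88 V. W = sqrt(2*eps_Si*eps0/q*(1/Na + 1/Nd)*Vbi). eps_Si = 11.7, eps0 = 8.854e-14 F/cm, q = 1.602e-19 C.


Step 1: 1/Na + 1/Nd = 1/1.44e+17 + 1/9.62e+17 = 7.98395e-18
Step 2: 2*eps*eps0/q = 2*11.7*8.854e-14/1.602e-19 = 1.293281e+07
Step 3: W^2 = 1.293281e+07 * 7.98395e-18 * 0.88 = 9.08643e-11
Step 4: W = sqrt(9.08643e-11) = 9.532e-06 cm = 0.09532 um

0.09532


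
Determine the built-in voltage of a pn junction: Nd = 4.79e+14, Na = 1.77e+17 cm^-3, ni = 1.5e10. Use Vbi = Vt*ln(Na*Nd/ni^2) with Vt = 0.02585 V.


Step 1: Compute Na*Nd/ni^2 = 1.77e+17 * 4.79e+14 / (1.5e10)^2 = 3.7681e+11
Step 2: ln(3.7681e+11) = 26.6550
Step 3: Vbi = 0.02585 * 26.6550 = 0.689 V

0.689


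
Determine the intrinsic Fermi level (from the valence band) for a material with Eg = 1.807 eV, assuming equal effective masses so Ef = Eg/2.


Step 1: For an intrinsic semiconductor, the Fermi level sits at midgap.
Step 2: Ef = Eg / 2 = 1.807 / 2 = 0.9035 eV

0.9035


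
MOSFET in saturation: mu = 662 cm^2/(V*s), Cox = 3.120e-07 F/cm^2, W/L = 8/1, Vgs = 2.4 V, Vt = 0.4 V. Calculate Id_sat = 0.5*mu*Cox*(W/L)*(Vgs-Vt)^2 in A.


Step 1: Overdrive voltage Vov = Vgs - Vt = 2.4 - 0.4 = 2.0 V
Step 2: W/L = 8/1 = 8
Step 3: Id = 0.5 * 662 * 3.120e-07 * 8 * 2.0^2
Step 4: Id = 3.30e-03 A

3.30e-03


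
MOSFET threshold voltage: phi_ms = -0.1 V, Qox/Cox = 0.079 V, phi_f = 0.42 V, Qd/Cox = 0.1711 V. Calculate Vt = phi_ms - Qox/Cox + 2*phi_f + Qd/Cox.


Step 1: Vt = phi_ms - Qox/Cox + 2*phi_f + Qd/Cox
Step 2: Vt = -0.1 - 0.079 + 2*0.42 + 0.1711
Step 3: Vt = -0.1 - 0.079 + 0.84 + 0.1711
Step 4: Vt = 0.8321 V

0.8321


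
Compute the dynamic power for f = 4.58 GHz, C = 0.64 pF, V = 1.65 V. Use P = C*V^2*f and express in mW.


Step 1: V^2 = 1.65^2 = 2.7225 V^2
Step 2: P = C*V^2*f = 0.64e-12 F * 2.7225 * 4.58e9 Hz
Step 3: P = 7.980192e-03 W
Step 4: P = 7.98 mW

7.98


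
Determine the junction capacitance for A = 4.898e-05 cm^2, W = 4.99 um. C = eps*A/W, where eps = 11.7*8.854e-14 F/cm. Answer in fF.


Step 1: eps_Si = 11.7 * 8.854e-14 = 1.035918e-12 F/cm
Step 2: W in cm = 4.99 * 1e-4 = 4.99e-04 cm
Step 3: C = 1.035918e-12 * 4.898e-05 / 4.99e-04 = 1.016819e-13 F
Step 4: C = 101.68 fF

101.68


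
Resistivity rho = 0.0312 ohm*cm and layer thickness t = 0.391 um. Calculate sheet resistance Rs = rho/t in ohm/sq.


Step 1: Convert thickness to cm: t = 0.391 um = 3.9100e-05 cm
Step 2: Rs = rho / t = 0.0312 / 3.9100e-05
Step 3: Rs = 798.0 ohm/sq

798.0


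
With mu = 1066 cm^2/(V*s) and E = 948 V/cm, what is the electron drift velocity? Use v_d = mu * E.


Step 1: v_d = mu * E
Step 2: v_d = 1066 * 948 = 1010568
Step 3: v_d = 1.01e+06 cm/s

1.01e+06


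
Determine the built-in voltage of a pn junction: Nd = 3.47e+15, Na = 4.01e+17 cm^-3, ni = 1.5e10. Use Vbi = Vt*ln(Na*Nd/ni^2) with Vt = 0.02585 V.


Step 1: Compute Na*Nd/ni^2 = 4.01e+17 * 3.47e+15 / (1.5e10)^2 = 6.1843e+12
Step 2: ln(6.1843e+12) = 29.4530
Step 3: Vbi = 0.02585 * 29.4530 = 0.761 V

0.761


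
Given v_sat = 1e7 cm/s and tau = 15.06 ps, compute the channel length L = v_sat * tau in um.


Step 1: tau in seconds = 15.06 ps * 1e-12 = 1.5060e-11 s
Step 2: L = v_sat * tau = 1e7 * 1.5060e-11 = 1.5060e-04 cm
Step 3: L in um = 1.5060e-04 * 1e4 = 1.506 um

1.506


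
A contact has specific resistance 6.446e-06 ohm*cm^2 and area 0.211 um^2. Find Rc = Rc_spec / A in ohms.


Step 1: Convert area to cm^2: 0.211 um^2 = 2.1100e-09 cm^2
Step 2: Rc = Rc_spec / A = 6.446e-06 / 2.1100e-09
Step 3: Rc = 3.05e+03 ohms

3.05e+03


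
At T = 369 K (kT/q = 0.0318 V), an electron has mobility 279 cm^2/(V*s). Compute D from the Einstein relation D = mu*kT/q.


Step 1: D = mu * (kT/q)
Step 2: D = 279 * 0.0318
Step 3: D = 8.87 cm^2/s

8.87


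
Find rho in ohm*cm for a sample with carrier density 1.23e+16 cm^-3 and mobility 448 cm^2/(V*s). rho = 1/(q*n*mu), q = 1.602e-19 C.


Step 1: sigma = q * n * mu = 1.602e-19 * 1.23e+16 * 448 = 8.82766e-01 S/cm
Step 2: rho = 1 / sigma = 1 / 8.82766e-01 = 1.133 ohm*cm

1.133


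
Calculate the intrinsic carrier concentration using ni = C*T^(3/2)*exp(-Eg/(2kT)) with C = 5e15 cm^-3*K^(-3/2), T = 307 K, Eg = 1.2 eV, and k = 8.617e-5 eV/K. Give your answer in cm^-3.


Step 1: Compute kT = 8.617e-5 * 307 = 0.02645419 eV
Step 2: Exponent = -Eg/(2kT) = -1.2/(2*0.02645419) = -22.68072
Step 3: T^(3/2) = 307^1.5 = 5379.07
Step 4: ni = 5e15 * 5379.07 * exp(-22.68072) = 3.80e+09 cm^-3

3.80e+09


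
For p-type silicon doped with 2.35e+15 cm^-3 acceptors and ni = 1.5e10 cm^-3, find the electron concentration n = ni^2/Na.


Step 1: Majority hole concentration p ≈ Na = 2.35e+15 cm^-3
Step 2: n = ni^2 / Na = (1.5e10)^2 / 2.35e+15
Step 3: n = 9.57e+04 cm^-3

9.57e+04


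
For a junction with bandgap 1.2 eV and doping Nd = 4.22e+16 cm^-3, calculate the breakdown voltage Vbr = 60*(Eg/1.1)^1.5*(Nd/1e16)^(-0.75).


Step 1: Eg/1.1 = 1.2/1.1 = 1.090909
Step 2: (Eg/1.1)^1.5 = 1.090909^1.5 = 1.139417
Step 3: (Nd/1e16)^(-0.75) = (4.22)^(-0.75) = 0.339638
Step 4: Vbr = 60 * 1.139417 * 0.339638 = 23.2 V

23.2


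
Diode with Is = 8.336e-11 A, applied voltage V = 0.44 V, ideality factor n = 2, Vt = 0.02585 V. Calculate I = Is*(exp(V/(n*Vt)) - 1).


Step 1: V/(n*Vt) = 0.44/(2*0.02585) = 8.5106
Step 2: exp(8.5106) = 4.9671e+03
Step 3: I = 8.336e-11 * (4.9671e+03 - 1) = 4.14e-07 A

4.14e-07
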